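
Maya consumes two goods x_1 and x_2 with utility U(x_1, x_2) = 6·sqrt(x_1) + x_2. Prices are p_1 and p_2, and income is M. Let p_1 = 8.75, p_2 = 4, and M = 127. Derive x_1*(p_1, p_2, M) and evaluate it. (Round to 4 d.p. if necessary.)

Set MRS = p_1/p_2: 3·x_1^(−1/2) = p_1/p_2.
Thus x_1* = (3·p_2/p_1)² — independent of M — with the rest of income spent on x_2.
Plugging in: x_1* = (3·4/8.75)² = 1.8808.

x_1* = 1.8808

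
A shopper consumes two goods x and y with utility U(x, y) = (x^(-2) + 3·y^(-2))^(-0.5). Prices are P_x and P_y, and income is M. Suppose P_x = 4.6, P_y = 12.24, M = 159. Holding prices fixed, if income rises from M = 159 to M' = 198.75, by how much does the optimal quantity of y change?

Δy* = 2.386

MRS = MU_x/MU_y = (1/3)·(y/x)^(3). Set equal to P_x/P_y.
Hence y/x = (3·P_x/P_y)^(1/(3)), i.e. raised to the 1/3 power.
With the ratio pinned down, the budget gives x* = M/(P_x + P_y·(y/x)) and y* = (y/x)·x*.
Numerically y/x = 1.040797, so x* = 159/(4.6 + 12.24·1.040797) = 9.1699 and y* = 1.040797·9.1699 = 9.544.
At M' = 198.75: y* = 11.93. Change: 11.93 − 9.544 = 2.386.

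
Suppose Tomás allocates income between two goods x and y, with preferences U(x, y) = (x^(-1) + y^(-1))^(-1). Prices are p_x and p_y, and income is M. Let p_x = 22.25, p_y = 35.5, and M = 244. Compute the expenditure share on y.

MU_x ∝ x^(-2), MU_y ∝ y^(-2), so MRS = (y/x)^(2) = p_x/p_y.
Solve for the ratio: y/x = [p_x/p_y]^(0.5).
With the ratio pinned down, the budget gives x* = M/(p_x + p_y·(y/x)) and y* = (y/x)·x*.
Numerically y/x = 0.791682, so x* = 244/(22.25 + 35.5·0.791682) = 4.8456 and y* = 0.791682·4.8456 = 3.8362.
Expenditure on y: 35.5·3.8362 = 136.1849; share = 0.5581.

share on y = 0.5581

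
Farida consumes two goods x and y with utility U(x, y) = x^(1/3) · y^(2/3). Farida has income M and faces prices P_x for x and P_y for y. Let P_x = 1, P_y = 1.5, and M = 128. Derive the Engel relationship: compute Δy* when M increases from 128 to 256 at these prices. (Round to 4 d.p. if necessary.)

Δy* = 56.8889

The MRS is (1/2)·y/x. Set MRS = P_x/P_y.
So 1/3·P_y·y = 2/3·P_x·x; combined with the budget, a share 1/3 of income goes to x.
Demand: x*(P_x,P_y,M) = 1/3·M/P_x and y* = 2/3·M/P_y.
At P_x=1, P_y=1.5, M=128: y* = 2/3·128/1.5 = 56.8889.
At M' = 256: y* = 113.7778. Change: 113.7778 − 56.8889 = 56.8889.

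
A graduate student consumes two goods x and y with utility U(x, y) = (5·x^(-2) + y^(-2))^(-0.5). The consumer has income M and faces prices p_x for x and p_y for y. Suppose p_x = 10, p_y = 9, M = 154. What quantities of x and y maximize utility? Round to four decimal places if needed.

From the CES first-order condition, 5·(y/x)^(3) = p_x/p_y.
Hence y/x = ((1/5)·p_x/p_y)^(1/(3)), i.e. raised to the 1/3 power.
With the ratio pinned down, the budget gives x* = M/(p_x + p_y·(y/x)) and y* = (y/x)·x*.
Numerically y/x = 0.605707, so x* = 154/(10 + 9·0.605707) = 9.9668 and y* = 0.605707·9.9668 = 6.0369.

x* = 9.9668, y* = 6.0369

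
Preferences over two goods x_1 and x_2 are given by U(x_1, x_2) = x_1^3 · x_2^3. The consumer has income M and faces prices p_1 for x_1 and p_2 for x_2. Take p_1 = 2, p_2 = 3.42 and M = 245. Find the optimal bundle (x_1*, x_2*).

MU_x_1/MU_x_2 = (3·x_2)/(3·x_1); tangency sets this equal to p_1/p_2.
Rearranging, p_2·x_2 = p_1·x_1. Substituting into the budget gives p_1·x_1·(1 + 1) = M.
Demand: x_1*(p_1,p_2,M) = 0.5·M/p_1 and x_2* = 0.5·M/p_2.
At p_1=2, p_2=3.42, M=245: x_1* = 0.5·245/2 = 61.25, x_2* = 35.8187.

x_1* = 61.25, x_2* = 35.8187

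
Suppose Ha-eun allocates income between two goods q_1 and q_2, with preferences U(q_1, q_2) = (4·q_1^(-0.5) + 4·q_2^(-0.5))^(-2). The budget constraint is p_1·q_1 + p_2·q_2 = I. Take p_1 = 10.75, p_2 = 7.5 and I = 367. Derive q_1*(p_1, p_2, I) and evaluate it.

From the CES first-order condition, (q_2/q_1)^(1.5) = p_1/p_2.
Solve for the ratio: q_2/q_1 = [p_1/p_2]^(2/3).
With the ratio pinned down, the budget gives q_1* = I/(p_1 + p_2·(q_2/q_1)) and q_2* = (q_2/q_1)·q_1*.
Numerically q_2/q_1 = 1.271251, so q_1* = 367/(10.75 + 7.5·1.271251) = 18.0927.

q_1* = 18.0927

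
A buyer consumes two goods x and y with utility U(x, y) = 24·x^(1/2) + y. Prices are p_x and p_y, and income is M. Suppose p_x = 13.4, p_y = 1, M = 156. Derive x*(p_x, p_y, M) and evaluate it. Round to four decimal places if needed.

Utility is quasi-linear in y; the FOC for x is 12/√x = p_x/p_y.
Thus x* = (12·p_y/p_x)² — independent of M — with the rest of income spent on y.
Plugging in: x* = (12·1/13.4)² = 0.802.

x* = 0.802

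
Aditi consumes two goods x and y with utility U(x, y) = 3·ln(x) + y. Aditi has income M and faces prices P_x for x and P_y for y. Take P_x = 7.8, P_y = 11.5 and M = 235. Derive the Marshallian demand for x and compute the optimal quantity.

x* = 4.4231

MU_x = 3/x, MU_y = 1. Tangency: 3/x = P_x/P_y.
So x*(P_x,P_y) = 3·P_y/P_x, independent of income; and y* = (M − 3·P_y)/P_y.
At the given prices: x* = 3·11.5/7.8 = 4.4231.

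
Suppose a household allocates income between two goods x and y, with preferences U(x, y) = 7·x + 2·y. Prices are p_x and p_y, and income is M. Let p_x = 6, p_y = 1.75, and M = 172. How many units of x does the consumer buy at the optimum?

x* = 28.6667

Perfect substitutes: compare marginal utility per dollar. 7/p_x vs 2/p_y → 1.1667 vs 1.1429.
x gives more utility per dollar, so spend all income on x: x* = M/p_x, y* = 0.
Numerically: x* = 28.6667, y* = 0.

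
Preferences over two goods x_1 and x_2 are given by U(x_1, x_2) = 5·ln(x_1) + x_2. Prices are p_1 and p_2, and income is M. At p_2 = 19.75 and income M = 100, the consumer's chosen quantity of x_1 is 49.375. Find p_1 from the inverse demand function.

MU_x_1 = 5/x_1, MU_x_2 = 1. Tangency: 5/x_1 = p_1/p_2.
So x_1*(p_1,p_2) = 5·p_2/p_1, independent of income; and x_2* = (M − 5·p_2)/p_2.
Set x_1* = 49.375 in the demand function and solve for p_1: p_1 = 2.

p_1 = 2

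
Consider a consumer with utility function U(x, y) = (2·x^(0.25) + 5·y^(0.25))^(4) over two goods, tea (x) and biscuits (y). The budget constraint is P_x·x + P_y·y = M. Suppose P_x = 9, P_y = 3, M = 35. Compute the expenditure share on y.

From the CES first-order condition, (2/5)·(y/x)^(0.75) = P_x/P_y.
Hence y/x = ((5/2)·P_x/P_y)^(1/(0.75)), i.e. raised to the 4/3 power.
Substitute y = (y/x)·x into the budget: x* = M/(P_x + P_y·(y/x)).
Numerically y/x = 14.680754, so x* = 35/(9 + 3·14.680754) = 0.6599 and y* = 14.680754·0.6599 = 9.6871.
Expenditure on y: 3·9.6871 = 29.0613; share = 0.8303.

share on y = 0.8303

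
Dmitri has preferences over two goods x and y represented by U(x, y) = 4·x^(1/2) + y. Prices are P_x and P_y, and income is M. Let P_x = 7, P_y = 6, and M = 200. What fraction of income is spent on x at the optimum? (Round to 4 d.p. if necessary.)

share on x = 0.1029

Thus x* = (2·P_y/P_x)² — independent of M — with the rest of income spent on y.
Plugging in: x* = (2·6/7)² = 2.9388, y* = 29.9048.
Expenditure on x: 7·2.9388 = 20.5714; share = 0.1029.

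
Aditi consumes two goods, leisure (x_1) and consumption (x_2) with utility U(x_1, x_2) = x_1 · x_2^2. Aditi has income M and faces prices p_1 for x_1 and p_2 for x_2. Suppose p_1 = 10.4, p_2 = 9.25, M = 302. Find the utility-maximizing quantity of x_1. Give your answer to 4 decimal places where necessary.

Demand: x_1*(p_1,p_2,M) = 1/3·M/p_1 and x_2* = 2/3·M/p_2.
At p_1=10.4, p_2=9.25, M=302: x_1* = 1/3·302/10.4 = 9.6795.

x_1* = 9.6795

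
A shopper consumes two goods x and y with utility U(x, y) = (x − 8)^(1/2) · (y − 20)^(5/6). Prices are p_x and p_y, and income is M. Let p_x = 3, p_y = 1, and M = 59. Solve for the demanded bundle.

x* = 9.875, y* = 29.375

MRS = (3/5)·(y−20)/(x−8). Tangency with p_x/p_y gives y−20 = (5/3)·(p_x/p_y)·(x−8).
Substituting into the budget: x* = 8 + 0.375·(M − 8·p_x − 20·p_y)/p_x, and y* = 20 + 0.625·(…)/p_y.
Discretionary income = 59 − 8·3 − 20·1 = 15; x* = 8 + 0.375·15/3 = 9.875; y* = 20 + 0.625·15/1 = 29.375.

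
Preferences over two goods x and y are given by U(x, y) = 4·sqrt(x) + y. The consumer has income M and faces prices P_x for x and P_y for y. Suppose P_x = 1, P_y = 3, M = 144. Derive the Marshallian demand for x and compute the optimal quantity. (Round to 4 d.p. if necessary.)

Utility is quasi-linear in y; the FOC for x is 2/√x = P_x/P_y.
Thus x* = (2·P_y/P_x)² — independent of M — with the rest of income spent on y.
Plugging in: x* = (2·3/1)² = 36.

x* = 36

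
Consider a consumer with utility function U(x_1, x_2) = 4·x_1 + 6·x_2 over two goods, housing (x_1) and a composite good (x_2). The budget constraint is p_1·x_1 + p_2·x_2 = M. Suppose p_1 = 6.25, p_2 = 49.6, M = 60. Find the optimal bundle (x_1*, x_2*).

x_1* = 9.6, x_2* = 0

Perfect substitutes: compare marginal utility per dollar. 4/p_1 vs 6/p_2 → 0.64 vs 0.121.
x_1 gives more utility per dollar, so spend all income on x_1: x_1* = M/p_1, x_2* = 0.
Numerically: x_1* = 9.6, x_2* = 0.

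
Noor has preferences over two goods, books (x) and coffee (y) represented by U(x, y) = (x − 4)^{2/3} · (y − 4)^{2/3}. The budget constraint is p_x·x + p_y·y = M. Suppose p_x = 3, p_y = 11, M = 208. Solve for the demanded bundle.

This is Cobb-Douglas in (x−4, y−4): tangency gives 2/3·p_y·(y−4) = 2/3·p_x·(x−4).
After buying the subsistence bundle (4, 4), a share 0.5 of the remaining income goes to x: x* = 4 + 0.5·(M − 4p_x − 4p_y)/p_x.
Discretionary income = 208 − 4·3 − 4·11 = 152; x* = 4 + 0.5·152/3 = 29.3333; y* = 4 + 0.5·152/11 = 10.9091.

x* = 29.3333, y* = 10.9091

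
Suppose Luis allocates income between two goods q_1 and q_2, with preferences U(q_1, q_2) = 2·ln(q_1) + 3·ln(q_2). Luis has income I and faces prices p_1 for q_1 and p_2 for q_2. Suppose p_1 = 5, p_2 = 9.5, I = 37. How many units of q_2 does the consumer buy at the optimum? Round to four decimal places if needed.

The MRS is (2/3)·q_2/q_1. Set MRS = p_1/p_2.
Rearranging, p_2·q_2 = (3/2)·p_1·q_1. Substituting into the budget gives p_1·q_1·(1 + (3/2)) = I.
Demand: q_1*(p_1,p_2,I) = 0.4·I/p_1 and q_2* = 0.6·I/p_2.
At p_1=5, p_2=9.5, I=37: q_2* = 0.6·37/9.5 = 2.3368.

q_2* = 2.3368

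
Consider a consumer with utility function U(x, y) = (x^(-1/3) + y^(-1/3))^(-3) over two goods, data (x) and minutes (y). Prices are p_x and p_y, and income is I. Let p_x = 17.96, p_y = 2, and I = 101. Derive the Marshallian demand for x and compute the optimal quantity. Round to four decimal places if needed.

From the CES first-order condition, (y/x)^(4/3) = p_x/p_y.
Solve for the ratio: y/x = [p_x/p_y]^(0.75).
Substitute y = (y/x)·x into the budget: x* = I/(p_x + p_y·(y/x)).
Numerically y/x = 5.18749, so x* = 101/(17.96 + 2·5.18749) = 3.5645.

x* = 3.5645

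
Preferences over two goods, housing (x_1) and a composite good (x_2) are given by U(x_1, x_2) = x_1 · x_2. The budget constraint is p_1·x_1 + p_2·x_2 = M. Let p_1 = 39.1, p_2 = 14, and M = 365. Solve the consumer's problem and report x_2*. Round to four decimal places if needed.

The MRS is x_2/x_1. Set MRS = p_1/p_2.
So p_2·x_2 = p_1·x_1; combined with the budget, a share 0.5 of income goes to x_1.
Demand: x_1*(p_1,p_2,M) = 0.5·M/p_1 and x_2* = 0.5·M/p_2.
At p_1=39.1, p_2=14, M=365: x_2* = 0.5·365/14 = 13.0357.

x_2* = 13.0357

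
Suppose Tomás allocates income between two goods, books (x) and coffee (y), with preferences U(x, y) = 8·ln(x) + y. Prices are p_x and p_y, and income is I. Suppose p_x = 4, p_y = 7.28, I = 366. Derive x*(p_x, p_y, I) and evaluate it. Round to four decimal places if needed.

So x*(p_x,p_y) = 8·p_y/p_x, independent of income; and y* = (I − 8·p_y)/p_y.
At the given prices: x* = 8·7.28/4 = 14.56.

x* = 14.56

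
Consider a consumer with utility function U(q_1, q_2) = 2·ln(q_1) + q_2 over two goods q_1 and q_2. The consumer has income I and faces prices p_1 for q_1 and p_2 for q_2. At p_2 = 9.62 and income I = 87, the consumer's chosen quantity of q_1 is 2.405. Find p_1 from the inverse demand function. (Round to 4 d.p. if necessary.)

p_1 = 8

Set MRS = p_1/p_2: (2/q_1)/1 = p_1/p_2.
So q_1*(p_1,p_2) = 2·p_2/p_1, independent of income; and q_2* = (I − 2·p_2)/p_2.
Set q_1* = 2.405 in the demand function and solve for p_1: p_1 = 8.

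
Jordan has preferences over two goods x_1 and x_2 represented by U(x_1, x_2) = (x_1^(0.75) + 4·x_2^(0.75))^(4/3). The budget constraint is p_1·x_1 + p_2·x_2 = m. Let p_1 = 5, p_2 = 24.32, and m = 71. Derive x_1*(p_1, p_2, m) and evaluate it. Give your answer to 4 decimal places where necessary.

x_1* = 4.4036

MRS = MU_x_1/MU_x_2 = (1/4)·(x_2/x_1)^(0.25). Set equal to p_1/p_2.
Solve for the ratio: x_2/x_1 = [4·p_1/p_2]^(4).
With the ratio pinned down, the budget gives x_1* = m/(p_1 + p_2·(x_2/x_1)) and x_2* = (x_2/x_1)·x_1*.
Numerically x_2/x_1 = 0.457368, so x_1* = 71/(5 + 24.32·0.457368) = 4.4036.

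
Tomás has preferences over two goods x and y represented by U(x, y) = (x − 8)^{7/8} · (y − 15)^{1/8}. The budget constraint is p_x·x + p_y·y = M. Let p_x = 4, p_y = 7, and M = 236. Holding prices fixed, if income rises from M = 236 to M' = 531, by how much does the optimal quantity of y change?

Let x' = x−8, y' = y−15. MRS = 7·y'/x' = p_x/p_y.
After buying the subsistence bundle (8, 15), a share 0.875 of the remaining income goes to x: x* = 8 + 0.875·(M − 8p_x − 15p_y)/p_x.
Discretionary income = 236 − 8·4 − 15·7 = 99; y* = 15 + 0.125·99/7 = 16.7679.
At M' = 531: y* = 22.0357. Change: 22.0357 − 16.7679 = 5.2679.

Δy* = 5.2679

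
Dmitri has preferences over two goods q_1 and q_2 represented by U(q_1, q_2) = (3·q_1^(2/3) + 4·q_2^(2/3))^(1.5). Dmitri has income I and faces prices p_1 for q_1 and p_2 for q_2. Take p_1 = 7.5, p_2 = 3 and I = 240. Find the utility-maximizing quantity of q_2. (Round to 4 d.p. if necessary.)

From the CES first-order condition, (3/4)·(q_2/q_1)^(1/3) = p_1/p_2.
Solve for the ratio: q_2/q_1 = [(4/3)·p_1/p_2]^(3).
Substitute q_2 = (q_2/q_1)·q_1 into the budget: q_1* = I/(p_1 + p_2·(q_2/q_1)).
Numerically q_2/q_1 = 37.037037, so q_1* = 240/(7.5 + 3·37.037037) = 2.0234 and q_2* = 37.037037·2.0234 = 74.9415.

q_2* = 74.9415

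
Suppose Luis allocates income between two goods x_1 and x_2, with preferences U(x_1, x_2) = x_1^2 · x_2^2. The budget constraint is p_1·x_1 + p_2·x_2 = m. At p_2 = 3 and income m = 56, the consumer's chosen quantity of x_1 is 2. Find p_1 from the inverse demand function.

p_1 = 14

MU_x_1/MU_x_2 = (2·x_2)/(2·x_1); tangency sets this equal to p_1/p_2.
So 2·p_2·x_2 = 2·p_1·x_1; combined with the budget, a share 0.5 of income goes to x_1.
Demand: x_1*(p_1,p_2,m) = 0.5·m/p_1 and x_2* = 0.5·m/p_2.
Set x_1* = 2 in the demand function and solve for p_1: p_1 = 14.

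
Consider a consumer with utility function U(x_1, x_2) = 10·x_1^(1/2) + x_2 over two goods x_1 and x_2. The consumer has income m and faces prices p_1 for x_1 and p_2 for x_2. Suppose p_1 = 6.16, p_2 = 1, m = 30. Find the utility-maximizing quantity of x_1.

x_1* = 0.6588

MU_x_1 = 5/√x_1, MU_x_2 = 1. Tangency: 5/√x_1 = p_1/p_2.
Thus x_1* = (5·p_2/p_1)² — independent of m — with the rest of income spent on x_2.
Plugging in: x_1* = (5·1/6.16)² = 0.6588.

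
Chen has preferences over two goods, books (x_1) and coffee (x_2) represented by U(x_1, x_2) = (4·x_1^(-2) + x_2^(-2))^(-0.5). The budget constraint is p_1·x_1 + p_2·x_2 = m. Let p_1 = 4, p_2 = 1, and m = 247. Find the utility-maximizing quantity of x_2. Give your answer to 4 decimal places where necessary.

MU_x_1 ∝ 4·x_1^(-3), MU_x_2 ∝ x_2^(-3), so MRS = 4·(x_2/x_1)^(3) = p_1/p_2.
Hence x_2/x_1 = ((1/4)·p_1/p_2)^(1/(3)), i.e. raised to the 1/3 power.
Substitute x_2 = (x_2/x_1)·x_1 into the budget: x_1* = m/(p_1 + p_2·(x_2/x_1)).
Numerically x_2/x_1 = 1, so x_1* = 247/(4 + 1·1) = 49.4 and x_2* = 1·49.4 = 49.4.

x_2* = 49.4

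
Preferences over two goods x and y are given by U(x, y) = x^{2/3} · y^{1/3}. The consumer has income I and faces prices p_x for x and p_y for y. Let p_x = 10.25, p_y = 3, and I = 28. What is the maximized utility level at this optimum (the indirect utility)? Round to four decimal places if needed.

The MRS is 2·y/x. Set MRS = p_x/p_y.
Rearranging, p_y·y = (1/2)·p_x·x. Substituting into the budget gives p_x·x·(1 + (1/2)) = I.
Demand: x*(p_x,p_y,I) = 2/3·I/p_x and y* = 1/3·I/p_y.
At p_x=10.25, p_y=3, I=28: x* = 2/3·28/10.25 = 1.8211, y* = 3.1111.
Utility at the optimum: U(1.8211, 3.1111) = 2.177.

V = 2.177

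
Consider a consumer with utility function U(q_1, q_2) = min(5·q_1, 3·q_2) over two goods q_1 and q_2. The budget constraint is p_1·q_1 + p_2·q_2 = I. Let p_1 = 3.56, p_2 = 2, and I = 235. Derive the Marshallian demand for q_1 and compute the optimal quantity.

With perfect complements, no substitution: consume in ratio q_1:q_2 = 3:5.
Budget: p_1·q_1 + p_2·(5/3)·q_1 = I, so (3·p_1 + 5·p_2)·q_1 = 3·I.
Demand: q_1*(p_1,p_2,I) = 3·I/(3·p_1 + 5·p_2), q_2* = 5·I/(3·p_1 + 5·p_2).
Here 3·3.56 + 5·2 = 20.68, giving q_1* = 34.0909.

q_1* = 34.0909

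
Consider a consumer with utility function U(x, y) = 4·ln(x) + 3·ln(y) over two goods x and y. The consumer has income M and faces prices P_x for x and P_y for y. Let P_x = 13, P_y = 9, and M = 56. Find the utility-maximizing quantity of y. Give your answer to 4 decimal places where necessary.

The MRS is (4/3)·y/x. Set MRS = P_x/P_y.
Rearranging, P_y·y = (3/4)·P_x·x. Substituting into the budget gives P_x·x·(1 + (3/4)) = M.
Demand: x*(P_x,P_y,M) = 4/7·M/P_x and y* = 3/7·M/P_y.
At P_x=13, P_y=9, M=56: y* = 3/7·56/9 = 2.6667.

y* = 2.6667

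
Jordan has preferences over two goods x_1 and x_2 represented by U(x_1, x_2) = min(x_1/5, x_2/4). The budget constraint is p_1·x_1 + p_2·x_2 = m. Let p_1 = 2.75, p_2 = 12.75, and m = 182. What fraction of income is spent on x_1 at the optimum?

Here 5·2.75 + 4·12.75 = 64.75, giving x_1* = 14.0541 and x_2* = 11.2432.
Expenditure on x_1: 2.75·14.0541 = 38.6486; share = 0.2124.

share on x_1 = 0.2124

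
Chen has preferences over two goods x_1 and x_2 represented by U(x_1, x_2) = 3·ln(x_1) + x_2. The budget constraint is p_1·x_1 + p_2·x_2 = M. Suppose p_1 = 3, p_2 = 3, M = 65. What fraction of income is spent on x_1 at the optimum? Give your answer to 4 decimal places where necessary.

MU_x_1 = 3/x_1, MU_x_2 = 1. Tangency: 3/x_1 = p_1/p_2.
So x_1*(p_1,p_2) = 3·p_2/p_1, independent of income; and x_2* = (M − 3·p_2)/p_2.
At the given prices: x_1* = 3·3/3 = 3, and x_2* = 18.6667.
Expenditure on x_1: 3·3 = 9; share = 0.1385.

share on x_1 = 0.1385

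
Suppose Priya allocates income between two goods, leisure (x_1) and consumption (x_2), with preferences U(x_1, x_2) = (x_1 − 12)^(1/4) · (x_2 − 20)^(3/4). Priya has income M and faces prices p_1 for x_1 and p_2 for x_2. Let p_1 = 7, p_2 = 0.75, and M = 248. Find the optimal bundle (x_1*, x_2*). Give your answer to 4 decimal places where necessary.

x_1* = 17.3214, x_2* = 169

Discretionary income = 248 − 12·7 − 20·0.75 = 149; x_1* = 12 + 0.25·149/7 = 17.3214; x_2* = 20 + 0.75·149/0.75 = 169.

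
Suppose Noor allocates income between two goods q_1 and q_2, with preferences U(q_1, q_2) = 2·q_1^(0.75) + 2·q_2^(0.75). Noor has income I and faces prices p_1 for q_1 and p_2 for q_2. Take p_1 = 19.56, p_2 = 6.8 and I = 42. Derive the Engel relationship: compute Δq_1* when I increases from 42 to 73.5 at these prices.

MU_q_1 ∝ 2·q_1^(-0.25), MU_q_2 ∝ 2·q_2^(-0.25), so MRS = (q_2/q_1)^(0.25) = p_1/p_2.
Solve for the ratio: q_2/q_1 = [p_1/p_2]^(4).
With the ratio pinned down, the budget gives q_1* = I/(p_1 + p_2·(q_2/q_1)) and q_2* = (q_2/q_1)·q_1*.
Numerically q_2/q_1 = 68.46045, so q_1* = 42/(19.56 + 6.8·68.46045) = 0.0866.
At I' = 73.5: q_1* = 0.1515. Change: 0.1515 − 0.0866 = 0.0649.

Δq_1* = 0.0649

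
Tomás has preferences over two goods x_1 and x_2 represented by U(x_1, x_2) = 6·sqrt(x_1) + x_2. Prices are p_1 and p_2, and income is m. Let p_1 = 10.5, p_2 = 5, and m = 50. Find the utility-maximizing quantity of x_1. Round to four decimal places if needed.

x_1* = 2.0408

Utility is quasi-linear in x_2; the FOC for x_1 is 3/√x_1 = p_1/p_2.
Solve: √x_1 = 3·p_2/p_1, so x_1*(p_1,p_2) = (3·p_2/p_1)², and x_2* = (m − p_1·x_1*)/p_2.
Plugging in: x_1* = (3·5/10.5)² = 2.0408.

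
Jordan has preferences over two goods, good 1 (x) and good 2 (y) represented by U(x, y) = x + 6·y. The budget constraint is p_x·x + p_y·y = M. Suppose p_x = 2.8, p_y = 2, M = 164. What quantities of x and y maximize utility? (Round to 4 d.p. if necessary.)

Perfect substitutes: compare marginal utility per dollar. 1/p_x vs 6/p_y → 0.3571 vs 3.
y gives more utility per dollar, so spend all income on y: y* = M/p_y, x* = 0.
Numerically: x* = 0, y* = 82.

x* = 0, y* = 82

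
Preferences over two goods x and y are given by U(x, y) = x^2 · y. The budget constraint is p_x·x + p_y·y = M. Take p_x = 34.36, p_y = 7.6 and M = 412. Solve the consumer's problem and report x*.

Tangency: MRS = 2·y/x = p_x/p_y.
So 2·p_y·y = p_x·x; combined with the budget, a share 2/3 of income goes to x.
Demand: x*(p_x,p_y,M) = 2/3·M/p_x and y* = 1/3·M/p_y.
At p_x=34.36, p_y=7.6, M=412: x* = 2/3·412/34.36 = 7.9938.

x* = 7.9938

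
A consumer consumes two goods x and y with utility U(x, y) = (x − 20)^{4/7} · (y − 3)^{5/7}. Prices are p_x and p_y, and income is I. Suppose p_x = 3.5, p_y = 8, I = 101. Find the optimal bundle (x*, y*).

x* = 20.8889, y* = 3.4861

Substituting into the budget: x* = 20 + 4/9·(I − 20·p_x − 3·p_y)/p_x, and y* = 3 + 5/9·(…)/p_y.
Discretionary income = 101 − 20·3.5 − 3·8 = 7; x* = 20 + 4/9·7/3.5 = 20.8889; y* = 3 + 5/9·7/8 = 3.4861.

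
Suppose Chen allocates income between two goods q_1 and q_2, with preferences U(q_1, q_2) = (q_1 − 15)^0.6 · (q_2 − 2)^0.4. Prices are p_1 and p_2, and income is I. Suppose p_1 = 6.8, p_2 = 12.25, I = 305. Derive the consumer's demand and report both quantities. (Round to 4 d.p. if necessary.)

q_1* = 30.75, q_2* = 7.8286

MRS = (3/2)·(q_2−2)/(q_1−15). Tangency with p_1/p_2 gives q_2−2 = (2/3)·(p_1/p_2)·(q_1−15).
Substituting into the budget: q_1* = 15 + 0.6·(I − 15·p_1 − 2·p_2)/p_1, and q_2* = 2 + 0.4·(…)/p_2.
Discretionary income = 305 − 15·6.8 − 2·12.25 = 178.5; q_1* = 15 + 0.6·178.5/6.8 = 30.75; q_2* = 2 + 0.4·178.5/12.25 = 7.8286.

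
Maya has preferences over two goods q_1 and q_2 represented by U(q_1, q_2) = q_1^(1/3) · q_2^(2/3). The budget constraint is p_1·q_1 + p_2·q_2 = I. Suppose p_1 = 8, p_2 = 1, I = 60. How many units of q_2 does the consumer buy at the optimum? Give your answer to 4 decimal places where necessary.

Demand: q_1*(p_1,p_2,I) = 1/3·I/p_1 and q_2* = 2/3·I/p_2.
At p_1=8, p_2=1, I=60: q_2* = 2/3·60/1 = 40.

q_2* = 40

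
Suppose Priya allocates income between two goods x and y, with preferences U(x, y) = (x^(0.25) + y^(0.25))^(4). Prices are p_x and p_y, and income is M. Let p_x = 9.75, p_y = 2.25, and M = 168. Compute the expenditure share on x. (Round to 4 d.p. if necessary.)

MRS = MU_x/MU_y = (y/x)^(0.75). Set equal to p_x/p_y.
Hence y/x = (p_x/p_y)^(1/(0.75)), i.e. raised to the 4/3 power.
With the ratio pinned down, the budget gives x* = M/(p_x + p_y·(y/x)) and y* = (y/x)·x*.
Numerically y/x = 7.064739, so x* = 168/(9.75 + 2.25·7.064739) = 6.5508 and y* = 7.064739·6.5508 = 46.2798.
Expenditure on x: 9.75·6.5508 = 63.8704; share = 0.3802.

share on x = 0.3802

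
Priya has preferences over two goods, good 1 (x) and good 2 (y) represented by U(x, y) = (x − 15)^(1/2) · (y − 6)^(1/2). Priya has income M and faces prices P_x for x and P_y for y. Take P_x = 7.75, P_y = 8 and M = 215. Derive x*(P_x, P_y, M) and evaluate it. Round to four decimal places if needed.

This is Cobb-Douglas in (x−15, y−6): tangency gives 0.5·P_y·(y−6) = 0.5·P_x·(x−15).
After buying the subsistence bundle (15, 6), a share 0.5 of the remaining income goes to x: x* = 15 + 0.5·(M − 15P_x − 6P_y)/P_x.
Discretionary income = 215 − 15·7.75 − 6·8 = 50.75; x* = 15 + 0.5·50.75/7.75 = 18.2742.

x* = 18.2742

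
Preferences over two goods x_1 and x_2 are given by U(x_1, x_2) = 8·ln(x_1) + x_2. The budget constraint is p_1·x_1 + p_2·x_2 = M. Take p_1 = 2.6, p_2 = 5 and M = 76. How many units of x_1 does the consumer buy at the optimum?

MU_x_1 = 8/x_1, MU_x_2 = 1. Tangency: 8/x_1 = p_1/p_2.
So x_1*(p_1,p_2) = 8·p_2/p_1, independent of income; and x_2* = (M − 8·p_2)/p_2.
At the given prices: x_1* = 8·5/2.6 = 15.3846.

x_1* = 15.3846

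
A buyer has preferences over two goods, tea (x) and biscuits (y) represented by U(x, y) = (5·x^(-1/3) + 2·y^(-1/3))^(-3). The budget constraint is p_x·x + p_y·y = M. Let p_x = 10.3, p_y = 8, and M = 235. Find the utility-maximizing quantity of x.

MRS = MU_x/MU_y = (5/2)·(y/x)^(4/3). Set equal to p_x/p_y.
Solve for the ratio: y/x = [(2/5)·p_x/p_y]^(0.75).
With the ratio pinned down, the budget gives x* = M/(p_x + p_y·(y/x)) and y* = (y/x)·x*.
Numerically y/x = 0.607933, so x* = 235/(10.3 + 8·0.607933) = 15.4978.

x* = 15.4978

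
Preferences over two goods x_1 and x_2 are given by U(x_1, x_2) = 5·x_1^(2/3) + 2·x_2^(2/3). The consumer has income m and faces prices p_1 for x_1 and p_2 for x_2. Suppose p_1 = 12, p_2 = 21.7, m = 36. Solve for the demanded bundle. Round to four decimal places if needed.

x_1* = 2.9424, x_2* = 0.0318

From the CES first-order condition, (5/2)·(x_2/x_1)^(1/3) = p_1/p_2.
Solve for the ratio: x_2/x_1 = [(2/5)·p_1/p_2]^(3).
Substitute x_2 = (x_2/x_1)·x_1 into the budget: x_1* = m/(p_1 + p_2·(x_2/x_1)).
Numerically x_2/x_1 = 0.010823, so x_1* = 36/(12 + 21.7·0.010823) = 2.9424 and x_2* = 0.010823·2.9424 = 0.0318.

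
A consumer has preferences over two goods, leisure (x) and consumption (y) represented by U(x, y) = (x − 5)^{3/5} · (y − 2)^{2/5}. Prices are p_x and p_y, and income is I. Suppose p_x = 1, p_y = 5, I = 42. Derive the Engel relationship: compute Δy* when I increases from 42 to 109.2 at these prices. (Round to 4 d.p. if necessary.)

MRS = (3/2)·(y−2)/(x−5). Tangency with p_x/p_y gives y−2 = (2/3)·(p_x/p_y)·(x−5).
Substituting into the budget: x* = 5 + 0.6·(I − 5·p_x − 2·p_y)/p_x, and y* = 2 + 0.4·(…)/p_y.
Discretionary income = 42 − 5·1 − 2·5 = 27; y* = 2 + 0.4·27/5 = 4.16.
At I' = 109.2: y* = 9.536. Change: 9.536 − 4.16 = 5.376.

Δy* = 5.376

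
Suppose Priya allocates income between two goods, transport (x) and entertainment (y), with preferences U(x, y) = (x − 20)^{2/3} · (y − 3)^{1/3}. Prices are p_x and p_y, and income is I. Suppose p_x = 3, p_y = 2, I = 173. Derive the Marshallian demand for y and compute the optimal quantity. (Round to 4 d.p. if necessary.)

Discretionary income = 173 − 20·3 − 3·2 = 107; y* = 3 + 1/3·107/2 = 20.8333.

y* = 20.8333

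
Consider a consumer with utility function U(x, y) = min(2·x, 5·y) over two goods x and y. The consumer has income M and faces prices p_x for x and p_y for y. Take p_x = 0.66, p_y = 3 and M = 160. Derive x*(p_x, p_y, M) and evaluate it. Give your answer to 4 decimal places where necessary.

With perfect complements, no substitution: consume in ratio x:y = 5:2.
Budget: p_x·x + p_y·(2/5)·x = M, so (5·p_x + 2·p_y)·x = 5·M.
Demand: x*(p_x,p_y,M) = 5·M/(5·p_x + 2·p_y), y* = 2·M/(5·p_x + 2·p_y).
Here 5·0.66 + 2·3 = 9.3, giving x* = 86.0215.

x* = 86.0215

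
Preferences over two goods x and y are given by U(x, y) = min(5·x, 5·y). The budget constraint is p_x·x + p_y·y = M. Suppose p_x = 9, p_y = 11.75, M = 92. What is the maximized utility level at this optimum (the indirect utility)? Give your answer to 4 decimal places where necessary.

Leontief preferences: the optimum is at the kink where x/5 = y/5, i.e. y = x.
Budget: p_x·x + p_y·x = M, so (5·p_x + 5·p_y)·x = 5·M.
Demand: x*(p_x,p_y,M) = 5·M/(5·p_x + 5·p_y), y* = 5·M/(5·p_x + 5·p_y).
Here 5·9 + 5·11.75 = 103.75, giving x* = 4.4337 and y* = 4.4337.
Utility at the optimum: U(4.4337, 4.4337) = 22.1687.

V = 22.1687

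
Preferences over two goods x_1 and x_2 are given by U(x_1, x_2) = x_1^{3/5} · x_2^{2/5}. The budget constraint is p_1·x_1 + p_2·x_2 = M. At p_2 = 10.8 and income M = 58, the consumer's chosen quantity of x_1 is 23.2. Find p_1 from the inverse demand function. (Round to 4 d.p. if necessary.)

p_1 = 1.5

Tangency: MRS = (3/2)·x_2/x_1 = p_1/p_2.
So 0.6·p_2·x_2 = 0.4·p_1·x_1; combined with the budget, a share 0.6 of income goes to x_1.
Demand: x_1*(p_1,p_2,M) = 0.6·M/p_1 and x_2* = 0.4·M/p_2.
Set x_1* = 23.2 in the demand function and solve for p_1: p_1 = 1.5.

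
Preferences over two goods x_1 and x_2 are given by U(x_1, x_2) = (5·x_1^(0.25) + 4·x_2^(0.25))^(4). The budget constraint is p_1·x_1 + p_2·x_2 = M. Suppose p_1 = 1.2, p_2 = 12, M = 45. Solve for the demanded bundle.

Substitute x_2 = (x_2/x_1)·x_1 into the budget: x_1* = M/(p_1 + p_2·(x_2/x_1)).
Numerically x_2/x_1 = 0.034471, so x_1* = 45/(1.2 + 12·0.034471) = 27.8871 and x_2* = 0.034471·27.8871 = 0.9613.

x_1* = 27.8871, x_2* = 0.9613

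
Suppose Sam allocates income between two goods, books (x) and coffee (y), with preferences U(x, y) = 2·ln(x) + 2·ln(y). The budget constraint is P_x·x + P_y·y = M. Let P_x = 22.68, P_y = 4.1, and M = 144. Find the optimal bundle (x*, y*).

x* = 3.1746, y* = 17.561

Tangency: MRS = y/x = P_x/P_y.
So 2·P_y·y = 2·P_x·x; combined with the budget, a share 0.5 of income goes to x.
Demand: x*(P_x,P_y,M) = 0.5·M/P_x and y* = 0.5·M/P_y.
At P_x=22.68, P_y=4.1, M=144: x* = 0.5·144/22.68 = 3.1746, y* = 17.561.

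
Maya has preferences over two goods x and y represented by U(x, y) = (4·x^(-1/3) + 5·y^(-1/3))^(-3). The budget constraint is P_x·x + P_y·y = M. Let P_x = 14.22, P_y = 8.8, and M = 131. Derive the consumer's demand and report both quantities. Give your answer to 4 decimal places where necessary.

x* = 4.4971, y* = 7.6195

MU_x ∝ 4·x^(-4/3), MU_y ∝ 5·y^(-4/3), so MRS = (4/5)·(y/x)^(4/3) = P_x/P_y.
Hence y/x = ((5/4)·P_x/P_y)^(1/(4/3)), i.e. raised to the 0.75 power.
Substitute y = (y/x)·x into the budget: x* = M/(P_x + P_y·(y/x)).
Numerically y/x = 1.694319, so x* = 131/(14.22 + 8.8·1.694319) = 4.4971 and y* = 1.694319·4.4971 = 7.6195.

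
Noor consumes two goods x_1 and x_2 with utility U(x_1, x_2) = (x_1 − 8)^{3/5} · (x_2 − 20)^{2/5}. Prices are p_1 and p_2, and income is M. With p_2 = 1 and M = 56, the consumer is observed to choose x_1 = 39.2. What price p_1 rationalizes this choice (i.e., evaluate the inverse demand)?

Let x_1' = x_1−8, x_2' = x_2−20. MRS = (3/2)·x_2'/x_1' = p_1/p_2.
Substituting into the budget: x_1* = 8 + 0.6·(M − 8·p_1 − 20·p_2)/p_1, and x_2* = 20 + 0.4·(…)/p_2.
Set x_1* = 39.2 in the demand function and solve for p_1: p_1 = 0.6.

p_1 = 0.6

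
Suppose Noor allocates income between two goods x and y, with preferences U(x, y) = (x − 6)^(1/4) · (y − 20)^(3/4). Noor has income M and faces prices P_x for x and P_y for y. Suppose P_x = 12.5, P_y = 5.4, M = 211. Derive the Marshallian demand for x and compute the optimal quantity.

x* = 6.56

MRS = (1/3)·(y−20)/(x−6). Tangency with P_x/P_y gives y−20 = 3·(P_x/P_y)·(x−6).
After buying the subsistence bundle (6, 20), a share 0.25 of the remaining income goes to x: x* = 6 + 0.25·(M − 6P_x − 20P_y)/P_x.
Discretionary income = 211 − 6·12.5 − 20·5.4 = 28; x* = 6 + 0.25·28/12.5 = 6.56.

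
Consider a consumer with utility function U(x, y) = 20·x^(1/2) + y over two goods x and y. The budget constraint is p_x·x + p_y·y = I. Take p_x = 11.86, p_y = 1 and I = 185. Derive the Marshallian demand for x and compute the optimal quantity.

MU_x = 10/√x, MU_y = 1. Tangency: 10/√x = p_x/p_y.
Thus x* = (10·p_y/p_x)² — independent of I — with the rest of income spent on y.
Plugging in: x* = (10·1/11.86)² = 0.7109.

x* = 0.7109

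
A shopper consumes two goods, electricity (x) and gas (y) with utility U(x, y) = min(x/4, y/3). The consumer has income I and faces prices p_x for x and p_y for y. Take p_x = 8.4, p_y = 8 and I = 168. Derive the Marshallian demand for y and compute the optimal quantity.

Leontief preferences: the optimum is at the kink where x/4 = y/3, i.e. y = (3/4)·x.
Budget: p_x·x + p_y·(3/4)·x = I, so (4·p_x + 3·p_y)·x = 4·I.
Demand: x*(p_x,p_y,I) = 4·I/(4·p_x + 3·p_y), y* = 3·I/(4·p_x + 3·p_y).
Here 4·8.4 + 3·8 = 57.6, giving y* = 8.75.

y* = 8.75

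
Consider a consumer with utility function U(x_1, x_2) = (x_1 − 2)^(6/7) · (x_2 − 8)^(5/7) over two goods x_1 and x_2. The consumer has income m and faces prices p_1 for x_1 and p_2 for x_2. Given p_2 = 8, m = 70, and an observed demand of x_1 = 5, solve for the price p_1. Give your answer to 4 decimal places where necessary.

Let x_1' = x_1−2, x_2' = x_2−8. MRS = (6/5)·x_2'/x_1' = p_1/p_2.
After buying the subsistence bundle (2, 8), a share 6/11 of the remaining income goes to x_1: x_1* = 2 + 6/11·(m − 2p_1 − 8p_2)/p_1.
Set x_1* = 5 in the demand function and solve for p_1: p_1 = 0.8.

p_1 = 0.8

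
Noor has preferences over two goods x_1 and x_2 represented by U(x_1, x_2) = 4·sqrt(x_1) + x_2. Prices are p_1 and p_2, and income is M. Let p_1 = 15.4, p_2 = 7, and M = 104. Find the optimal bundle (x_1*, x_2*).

Utility is quasi-linear in x_2; the FOC for x_1 is 2/√x_1 = p_1/p_2.
Thus x_1* = (2·p_2/p_1)² — independent of M — with the rest of income spent on x_2.
Plugging in: x_1* = (2·7/15.4)² = 0.8264, x_2* = 13.039.

x_1* = 0.8264, x_2* = 13.039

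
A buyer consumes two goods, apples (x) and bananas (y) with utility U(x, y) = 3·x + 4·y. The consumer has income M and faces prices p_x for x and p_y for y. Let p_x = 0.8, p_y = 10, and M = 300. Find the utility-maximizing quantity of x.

x gives more utility per dollar, so spend all income on x: x* = M/p_x, y* = 0.
Numerically: x* = 375, y* = 0.

x* = 375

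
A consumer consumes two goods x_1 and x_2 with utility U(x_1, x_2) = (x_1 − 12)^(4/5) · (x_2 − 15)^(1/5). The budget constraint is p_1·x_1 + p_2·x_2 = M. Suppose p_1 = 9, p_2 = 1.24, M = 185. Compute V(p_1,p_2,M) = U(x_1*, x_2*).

Let x_1' = x_1−12, x_2' = x_2−15. MRS = 4·x_2'/x_1' = p_1/p_2.
After buying the subsistence bundle (12, 15), a share 0.8 of the remaining income goes to x_1: x_1* = 12 + 0.8·(M − 12p_1 − 15p_2)/p_1.
Discretionary income = 185 − 12·9 − 15·1.24 = 58.4; x_1* = 12 + 0.8·58.4/9 = 17.1911; x_2* = 15 + 0.2·58.4/1.24 = 24.4194.
Utility at the optimum: U(17.1911, 24.4194) = 5.8481.

V = 5.8481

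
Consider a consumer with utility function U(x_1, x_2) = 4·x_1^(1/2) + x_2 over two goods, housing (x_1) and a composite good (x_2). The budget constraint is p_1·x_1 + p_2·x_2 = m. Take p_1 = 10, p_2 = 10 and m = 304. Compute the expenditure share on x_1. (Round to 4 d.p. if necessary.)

Plugging in: x_1* = (2·10/10)² = 4, x_2* = 26.4.
Expenditure on x_1: 10·4 = 40; share = 0.1316.

share on x_1 = 0.1316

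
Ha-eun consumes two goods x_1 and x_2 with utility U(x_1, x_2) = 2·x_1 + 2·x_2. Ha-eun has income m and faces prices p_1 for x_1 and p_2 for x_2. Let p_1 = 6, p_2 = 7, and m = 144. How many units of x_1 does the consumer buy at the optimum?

x_1 gives more utility per dollar, so spend all income on x_1: x_1* = m/p_1, x_2* = 0.
Numerically: x_1* = 24, x_2* = 0.

x_1* = 24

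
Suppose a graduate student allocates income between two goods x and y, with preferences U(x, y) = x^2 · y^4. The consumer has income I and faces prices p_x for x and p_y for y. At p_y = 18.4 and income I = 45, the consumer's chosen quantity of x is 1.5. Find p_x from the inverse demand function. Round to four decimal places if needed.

Tangency: MRS = (1/2)·y/x = p_x/p_y.
Rearranging, p_y·y = 2·p_x·x. Substituting into the budget gives p_x·x·(1 + 2) = I.
Demand: x*(p_x,p_y,I) = 1/3·I/p_x and y* = 2/3·I/p_y.
Set x* = 1.5 in the demand function and solve for p_x: p_x = 10.

p_x = 10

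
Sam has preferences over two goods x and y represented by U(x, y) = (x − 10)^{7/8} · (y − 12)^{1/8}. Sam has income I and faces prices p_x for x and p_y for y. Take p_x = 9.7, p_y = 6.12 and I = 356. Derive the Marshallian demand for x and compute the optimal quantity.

Let x' = x−10, y' = y−12. MRS = 7·y'/x' = p_x/p_y.
After buying the subsistence bundle (10, 12), a share 0.875 of the remaining income goes to x: x* = 10 + 0.875·(I − 10p_x − 12p_y)/p_x.
Discretionary income = 356 − 10·9.7 − 12·6.12 = 185.56; x* = 10 + 0.875·185.56/9.7 = 26.7387.

x* = 26.7387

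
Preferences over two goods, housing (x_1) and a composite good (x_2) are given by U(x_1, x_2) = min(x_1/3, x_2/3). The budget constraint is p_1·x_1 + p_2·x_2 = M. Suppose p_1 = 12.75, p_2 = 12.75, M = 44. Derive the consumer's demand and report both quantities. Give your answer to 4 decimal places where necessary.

Leontief preferences: the optimum is at the kink where x_1/3 = x_2/3, i.e. x_2 = x_1.
Budget: p_1·x_1 + p_2·x_1 = M, so (3·p_1 + 3·p_2)·x_1 = 3·M.
Demand: x_1*(p_1,p_2,M) = 3·M/(3·p_1 + 3·p_2), x_2* = 3·M/(3·p_1 + 3·p_2).
Here 3·12.75 + 3·12.75 = 76.5, giving x_1* = 1.7255 and x_2* = 1.7255.

x_1* = 1.7255, x_2* = 1.7255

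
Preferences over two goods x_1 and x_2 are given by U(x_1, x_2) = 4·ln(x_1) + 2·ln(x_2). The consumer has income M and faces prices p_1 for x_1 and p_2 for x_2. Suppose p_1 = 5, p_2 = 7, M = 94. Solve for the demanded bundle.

The MRS is 2·x_2/x_1. Set MRS = p_1/p_2.
So 4·p_2·x_2 = 2·p_1·x_1; combined with the budget, a share 2/3 of income goes to x_1.
Demand: x_1*(p_1,p_2,M) = 2/3·M/p_1 and x_2* = 1/3·M/p_2.
At p_1=5, p_2=7, M=94: x_1* = 2/3·94/5 = 12.5333, x_2* = 4.4762.

x_1* = 12.5333, x_2* = 4.4762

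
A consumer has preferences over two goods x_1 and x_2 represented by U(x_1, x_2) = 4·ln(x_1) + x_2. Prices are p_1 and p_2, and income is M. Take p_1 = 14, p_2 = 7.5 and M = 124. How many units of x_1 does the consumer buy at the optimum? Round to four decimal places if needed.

Set MRS = p_1/p_2: (4/x_1)/1 = p_1/p_2.
So x_1*(p_1,p_2) = 4·p_2/p_1, independent of income; and x_2* = (M − 4·p_2)/p_2.
At the given prices: x_1* = 4·7.5/14 = 2.1429.

x_1* = 2.1429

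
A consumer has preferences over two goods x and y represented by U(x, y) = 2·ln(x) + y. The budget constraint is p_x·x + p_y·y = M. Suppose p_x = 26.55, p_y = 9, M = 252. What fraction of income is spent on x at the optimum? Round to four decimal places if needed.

So x*(p_x,p_y) = 2·p_y/p_x, independent of income; and y* = (M − 2·p_y)/p_y.
At the given prices: x* = 2·9/26.55 = 0.678, and y* = 26.
Expenditure on x: 26.55·0.678 = 18; share = 0.0714.

share on x = 0.0714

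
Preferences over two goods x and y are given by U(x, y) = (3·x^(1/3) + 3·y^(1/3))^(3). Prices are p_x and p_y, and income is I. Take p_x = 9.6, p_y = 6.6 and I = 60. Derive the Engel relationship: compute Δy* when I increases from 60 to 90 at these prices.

Δy* = 2.485

MRS = MU_x/MU_y = (y/x)^(2/3). Set equal to p_x/p_y.
Hence y/x = (p_x/p_y)^(1/(2/3)), i.e. raised to the 1.5 power.
Substitute y = (y/x)·x into the budget: x* = I/(p_x + p_y·(y/x)).
Numerically y/x = 1.754248, so x* = 60/(9.6 + 6.6·1.754248) = 2.8331 and y* = 1.754248·2.8331 = 4.97.
At I' = 90: y* = 7.455. Change: 7.455 − 4.97 = 2.485.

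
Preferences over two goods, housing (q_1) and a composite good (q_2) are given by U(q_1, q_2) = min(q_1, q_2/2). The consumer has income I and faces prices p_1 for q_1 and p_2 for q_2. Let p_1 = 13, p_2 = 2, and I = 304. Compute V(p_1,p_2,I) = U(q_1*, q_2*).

Leontief preferences: the optimum is at the kink where q_1/1 = q_2/2, i.e. q_2 = 2·q_1.
Budget: p_1·q_1 + p_2·2·q_1 = I, so (p_1 + 2·p_2)·q_1 = I.
Demand: q_1*(p_1,p_2,I) = I/(p_1 + 2·p_2), q_2* = 2·I/(p_1 + 2·p_2).
Here 13 + 2·2 = 17, giving q_1* = 17.8824 and q_2* = 35.7647.
Utility at the optimum: U(17.8824, 35.7647) = 17.8824.

V = 17.8824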